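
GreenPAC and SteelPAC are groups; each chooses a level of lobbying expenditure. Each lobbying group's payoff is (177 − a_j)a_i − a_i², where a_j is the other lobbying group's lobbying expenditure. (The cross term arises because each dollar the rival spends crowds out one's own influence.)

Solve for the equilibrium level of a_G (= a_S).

GreenPAC's payoff is (177 − a_S)a_G − a_G².
∂π/∂a_G = 177 − a_S − 2a_G = 0, so a_G = 88.5 − 0.5a_S.
By symmetry a_S = a_G; substituting into the reaction function, 1.5a_G = 88.5 and a_G = 59.

59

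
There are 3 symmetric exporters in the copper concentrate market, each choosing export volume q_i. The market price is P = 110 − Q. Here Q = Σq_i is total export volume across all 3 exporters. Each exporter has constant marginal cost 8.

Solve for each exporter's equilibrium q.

25.5

A representative exporter's profit is π_i = q_i(110 − Q) − 8q_i, with Q = q_i + Σ_{j≠i} q_j.
First-order condition: 102 − 2q_i − Σ_{j≠i} q_j = 0.
Imposing symmetry (q_j = q for all j) turns Σ_{j≠i} q_j into 2q, so 102 = 4q and q = 25.5.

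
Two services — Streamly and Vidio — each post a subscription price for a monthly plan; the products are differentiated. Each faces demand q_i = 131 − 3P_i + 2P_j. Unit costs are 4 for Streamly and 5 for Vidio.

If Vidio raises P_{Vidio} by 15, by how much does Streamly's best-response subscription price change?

5

Streamly's profit: π = (P_{Streamly} − 4)(131 − 3P_{Streamly} + 2P_{Vidio}).
∂π/∂P_{Streamly} = 143 − 6P_{Streamly} + 2P_{Vidio} = 0 ⇒ P_{Streamly} = 143/6 + (1/3)P_{Vidio}.
The reaction-function slope is 1/3, so a 15-unit rise in P_{Vidio} moves P_{Streamly} by 1/3 × 15 = 5. Streamly's best response rises — the actions are strategic complements.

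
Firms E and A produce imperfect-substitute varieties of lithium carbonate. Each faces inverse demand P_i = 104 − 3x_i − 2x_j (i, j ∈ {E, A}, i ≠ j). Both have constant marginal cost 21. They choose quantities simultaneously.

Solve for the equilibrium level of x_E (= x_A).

10.375

Firm E's profit: π = x_E(104 − 3x_E − 2x_A) − 21x_E.
∂π/∂x_E = 83 − 6x_E − 2x_A = 0 ⇒ x_E = 83/6 − (1/3)x_A.
By symmetry x_A = x_E; substituting into the reaction function, (4/3)x_E = 83/6 and x_E = 10.375.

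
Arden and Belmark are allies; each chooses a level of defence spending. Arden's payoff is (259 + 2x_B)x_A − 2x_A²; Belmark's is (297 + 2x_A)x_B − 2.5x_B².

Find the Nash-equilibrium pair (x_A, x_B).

Expanding Arden's payoff: 259x_A + 2x_Bx_A − 2x_A².
∂π/∂x_A = 259 + 2x_B − 4x_A = 0, so x_A = 64.75 + 0.5x_B.
Likewise for Belmark: x_B = 59.4 + 0.4x_A.
Substituting the second reaction function into the first: x_A = 64.75 + 0.5(59.4 + 0.4x_A), which gives 0.8x_A = 94.45 ⇒ x_A = 118.0625.
Then x_B = 59.4 + 0.4·118.0625 = 106.625.

118.0625, 106.625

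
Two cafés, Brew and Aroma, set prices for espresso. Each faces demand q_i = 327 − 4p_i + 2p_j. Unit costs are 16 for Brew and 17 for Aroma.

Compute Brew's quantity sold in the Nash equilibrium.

Brew's profit: π = (p_{Brew} − 16)(327 − 4p_{Brew} + 2p_{Aroma}).
∂π/∂p_{Brew} = 391 − 8p_{Brew} + 2p_{Aroma} = 0 ⇒ p_{Brew} = 48.875 + 0.25p_{Aroma}.
Similarly p_{Aroma} = 49.375 + 0.25p_{Brew}.
Substituting the second reaction function into the first: p_{Brew} = 48.875 + 0.25(49.375 + 0.25p_{Brew}), which gives 0.9375p_{Brew} = 1959/32 ⇒ p_{Brew} = 65.3.
Then p_{Aroma} = 49.375 + 0.25·65.3 = 65.7.
q_{Brew} = 327 − 4·65.3 + 2·65.7 = 197.2.

197.2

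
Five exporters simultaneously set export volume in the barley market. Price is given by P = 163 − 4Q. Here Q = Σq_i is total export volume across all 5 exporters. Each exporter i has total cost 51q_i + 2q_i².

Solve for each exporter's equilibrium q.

4

A representative exporter's profit is π_i = q_i(163 − 4Q) − 51q_i − 2q_i², with Q = q_i + Σ_{j≠i} q_j.
First-order condition: 112 − 12q_i − 4Σ_{j≠i} q_j = 0.
Imposing symmetry (q_j = q for all j) turns Σ_{j≠i} q_j into 4q, so 112 = 28q and q = 4.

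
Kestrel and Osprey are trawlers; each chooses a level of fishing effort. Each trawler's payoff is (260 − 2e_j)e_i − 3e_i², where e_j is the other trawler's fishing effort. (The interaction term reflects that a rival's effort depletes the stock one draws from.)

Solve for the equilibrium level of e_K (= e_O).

Kestrel's payoff is (260 − 2e_O)e_K − 3e_K².
∂π/∂e_K = 260 − 2e_O − 6e_K = 0, so e_K = 130/3 − (1/3)e_O.
Setting e_K = e_O in the reaction function: e_K = 130/3 − (1/3)e_K, so e_K = (130/3) / (4/3) = 32.5.

32.5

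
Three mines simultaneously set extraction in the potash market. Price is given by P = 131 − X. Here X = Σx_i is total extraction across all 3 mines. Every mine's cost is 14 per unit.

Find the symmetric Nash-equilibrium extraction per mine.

A representative mine's profit is π_i = x_i(131 − X) − 14x_i, with X = x_i + Σ_{j≠i} x_j.
First-order condition: 117 − 2x_i − Σ_{j≠i} x_j = 0.
With identical mines, set every x_j = x: then 117 − 2x − 2x = 0, i.e. x = 117/4 = 29.25.

29.25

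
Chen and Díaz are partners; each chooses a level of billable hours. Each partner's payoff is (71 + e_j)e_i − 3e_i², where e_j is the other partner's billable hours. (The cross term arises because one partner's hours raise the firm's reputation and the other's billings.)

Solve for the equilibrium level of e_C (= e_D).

Chen's payoff is (71 + e_D)e_C − 3e_C².
∂π/∂e_C = 71 + e_D − 6e_C = 0, so e_C = 71/6 + (1/6)e_D.
By symmetry e_D = e_C; substituting into the reaction function, (5/6)e_C = 71/6 and e_C = 14.2.

14.2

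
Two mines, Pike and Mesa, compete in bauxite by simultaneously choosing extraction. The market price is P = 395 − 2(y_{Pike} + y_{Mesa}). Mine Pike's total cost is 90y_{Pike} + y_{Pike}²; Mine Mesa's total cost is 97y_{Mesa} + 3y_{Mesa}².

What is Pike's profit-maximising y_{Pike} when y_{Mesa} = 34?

39.5

Mine Pike's profit: π = y_{Pike}(395 − 2(y_{Pike} + y_{Mesa})) − 90y_{Pike} − y_{Pike}².
∂π/∂y_{Pike} = 305 − 6y_{Pike} − 2y_{Mesa} = 0, so y_{Pike} = 305/6 − (1/3)y_{Mesa}.
At y_{Mesa} = 34: y_{Pike} = 305/6 − (1/3)·34 = 39.5.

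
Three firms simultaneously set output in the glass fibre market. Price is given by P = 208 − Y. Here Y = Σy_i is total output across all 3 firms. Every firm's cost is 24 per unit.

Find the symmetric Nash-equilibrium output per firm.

A representative firm's profit is π_i = y_i(208 − Y) − 24y_i, with Y = y_i + Σ_{j≠i} y_j.
First-order condition: 184 − 2y_i − Σ_{j≠i} y_j = 0.
With identical firms, set every y_j = y: then 184 − 2y − 2y = 0, i.e. y = 184/4 = 46.

46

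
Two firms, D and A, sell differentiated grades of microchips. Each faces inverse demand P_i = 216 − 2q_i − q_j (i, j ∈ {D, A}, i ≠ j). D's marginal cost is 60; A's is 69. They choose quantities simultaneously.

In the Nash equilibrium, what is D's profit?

Firm D's profit: π = q_D(216 − 2q_D − q_A) − 60q_D.
∂π/∂q_D = 156 − 4q_D − q_A = 0 ⇒ q_D = 39 − 0.25q_A.
Similarly q_A = 36.75 − 0.25q_D.
Solving the two reaction functions simultaneously: (1 − (−0.25)(−0.25))q_D = 39 − 0.25·36.75, so 0.9375q_D = 29.8125 and q_D = 31.8.
Then q_A = 36.75 − 0.25·31.8 = 28.8.
P_D = 216 − 2·31.8 − 28.8 = 123.6.
Profit = (123.6 − 60)·31.8 = 2022.48.

2022.48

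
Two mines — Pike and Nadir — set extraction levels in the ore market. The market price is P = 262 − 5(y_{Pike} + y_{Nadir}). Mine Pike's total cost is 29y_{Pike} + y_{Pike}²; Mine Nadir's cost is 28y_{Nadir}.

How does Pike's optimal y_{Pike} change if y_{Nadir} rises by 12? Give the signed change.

-5

Mine Pike's profit: π = y_{Pike}(262 − 5(y_{Pike} + y_{Nadir})) − 29y_{Pike} − y_{Pike}².
∂π/∂y_{Pike} = 233 − 12y_{Pike} − 5y_{Nadir} = 0, so y_{Pike} = 233/12 − (5/12)y_{Nadir}.
The reaction-function slope is −5/12, so a 12-unit rise in y_{Nadir} moves y_{Pike} by −5/12 × 12 = −5. Pike's best response falls — the actions are strategic substitutes.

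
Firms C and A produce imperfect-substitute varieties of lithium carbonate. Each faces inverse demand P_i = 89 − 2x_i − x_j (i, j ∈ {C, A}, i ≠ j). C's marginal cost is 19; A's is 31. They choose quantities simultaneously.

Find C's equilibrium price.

Firm C's profit: π = x_C(89 − 2x_C − x_A) − 19x_C.
∂π/∂x_C = 70 − 4x_C − x_A = 0 ⇒ x_C = 17.5 − 0.25x_A.
Similarly x_A = 14.5 − 0.25x_C.
Solving the two reaction functions simultaneously: (1 − (−0.25)(−0.25))x_C = 17.5 − 0.25·14.5, so 0.9375x_C = 13.875 and x_C = 14.8.
Then x_A = 14.5 − 0.25·14.8 = 10.8.
P_C = 89 − 2·14.8 − 10.8 = 48.6.

48.6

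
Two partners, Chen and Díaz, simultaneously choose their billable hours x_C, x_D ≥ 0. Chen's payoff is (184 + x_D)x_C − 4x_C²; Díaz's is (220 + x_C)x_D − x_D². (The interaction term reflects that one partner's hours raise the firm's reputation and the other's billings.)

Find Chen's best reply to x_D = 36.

Expanding Chen's payoff: 184x_C + x_Dx_C − 4x_C².
∂π/∂x_C = 184 + x_D − 8x_C = 0, so x_C = 23 + 0.125x_D.
At x_D = 36: x_C = 23 + 0.125·36 = 27.5.

27.5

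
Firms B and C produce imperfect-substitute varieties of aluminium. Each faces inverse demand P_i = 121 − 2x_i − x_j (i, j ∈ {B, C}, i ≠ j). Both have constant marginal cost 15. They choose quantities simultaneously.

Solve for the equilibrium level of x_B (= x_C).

21.2

Firm B's profit: π = x_B(121 − 2x_B − x_C) − 15x_B.
∂π/∂x_B = 106 − 4x_B − x_C = 0 ⇒ x_B = 26.5 − 0.25x_C.
The game is symmetric, so in equilibrium x_C = x_B: the reaction function gives 1.25x_B = 26.5, hence x_B = 21.2.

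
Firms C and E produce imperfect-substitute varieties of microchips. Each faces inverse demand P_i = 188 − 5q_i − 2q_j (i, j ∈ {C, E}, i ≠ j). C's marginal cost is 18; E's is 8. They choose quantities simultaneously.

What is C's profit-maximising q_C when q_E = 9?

Firm C's profit: π = q_C(188 − 5q_C − 2q_E) − 18q_C.
∂π/∂q_C = 170 − 10q_C − 2q_E = 0 ⇒ q_C = 17 − 0.2q_E.
At q_E = 9: q_C = 17 − 0.2·9 = 15.2.

15.2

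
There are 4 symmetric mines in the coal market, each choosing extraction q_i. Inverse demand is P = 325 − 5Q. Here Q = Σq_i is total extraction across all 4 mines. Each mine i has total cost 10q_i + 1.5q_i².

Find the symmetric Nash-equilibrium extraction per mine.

A representative mine's profit is π_i = q_i(325 − 5Q) − 10q_i − 1.5q_i², with Q = q_i + Σ_{j≠i} q_j.
First-order condition: 315 − 13q_i − 5Σ_{j≠i} q_j = 0.
In a symmetric equilibrium every mine chooses the same q, so Σ_{j≠i} q_j = 3q. The condition becomes 315 − 28q = 0, giving q = 315/28 = 11.25.

11.25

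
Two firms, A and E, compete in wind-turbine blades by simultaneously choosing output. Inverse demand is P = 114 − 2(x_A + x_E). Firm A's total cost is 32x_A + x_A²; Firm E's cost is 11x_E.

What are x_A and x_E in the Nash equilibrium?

Firm A's profit: π = x_A(114 − 2(x_A + x_E)) − 32x_A − x_A².
∂π/∂x_A = 82 − 6x_A − 2x_E = 0, so x_A = 41/3 − (1/3)x_E.
For E: ∂π/∂x_E = 103 − 4x_E − 2x_A = 0 ⇒ x_E = 25.75 − 0.5x_A.
Substituting the second reaction function into the first: x_A = 41/3 − (1/3)(25.75 − 0.5x_A), which gives (5/6)x_A = 61/12 ⇒ x_A = 6.1.
Then x_E = 25.75 − 0.5·6.1 = 22.7.

6.1, 22.7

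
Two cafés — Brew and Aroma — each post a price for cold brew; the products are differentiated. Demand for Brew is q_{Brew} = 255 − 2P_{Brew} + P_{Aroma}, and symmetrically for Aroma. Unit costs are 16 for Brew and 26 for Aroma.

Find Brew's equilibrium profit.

Brew's profit: π = (P_{Brew} − 16)(255 − 2P_{Brew} + P_{Aroma}).
∂π/∂P_{Brew} = 287 − 4P_{Brew} + P_{Aroma} = 0 ⇒ P_{Brew} = 71.75 + 0.25P_{Aroma}.
Similarly P_{Aroma} = 76.75 + 0.25P_{Brew}.
Plugging P_{Aroma} into Brew's best response: P_{Brew} = 71.75 + 0.25(76.75 + 0.25P_{Brew}) ⇒ 0.9375P_{Brew} = 90.9375, so P_{Brew} = 97.
Then P_{Aroma} = 76.75 + 0.25·97 = 101.
q_{Brew} = 255 − 2·97 + 101 = 162.
Profit = (97 − 16)·162 = 13122.

13122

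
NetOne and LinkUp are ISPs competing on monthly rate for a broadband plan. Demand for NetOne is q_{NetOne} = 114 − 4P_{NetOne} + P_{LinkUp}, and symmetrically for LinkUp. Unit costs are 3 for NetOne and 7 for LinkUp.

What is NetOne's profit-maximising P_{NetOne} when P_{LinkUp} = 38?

NetOne's profit: π = (P_{NetOne} − 3)(114 − 4P_{NetOne} + P_{LinkUp}).
∂π/∂P_{NetOne} = 126 − 8P_{NetOne} + P_{LinkUp} = 0 ⇒ P_{NetOne} = 15.75 + 0.125P_{LinkUp}.
At P_{LinkUp} = 38: P_{NetOne} = 15.75 + 0.125·38 = 20.5.

20.5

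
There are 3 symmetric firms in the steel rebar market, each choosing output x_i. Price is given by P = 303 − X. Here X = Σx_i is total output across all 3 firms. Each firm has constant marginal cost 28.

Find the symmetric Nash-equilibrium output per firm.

68.75

A representative firm's profit is π_i = x_i(303 − X) − 28x_i, with X = x_i + Σ_{j≠i} x_j.
First-order condition: 275 − 2x_i − Σ_{j≠i} x_j = 0.
In a symmetric equilibrium every firm chooses the same x, so Σ_{j≠i} x_j = 2x. The condition becomes 275 − 4x = 0, giving x = 275/4 = 68.75.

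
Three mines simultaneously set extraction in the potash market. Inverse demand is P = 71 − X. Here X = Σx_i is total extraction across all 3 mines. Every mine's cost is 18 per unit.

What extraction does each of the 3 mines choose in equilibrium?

13.25

A representative mine's profit is π_i = x_i(71 − X) − 18x_i, with X = x_i + Σ_{j≠i} x_j.
First-order condition: 53 − 2x_i − Σ_{j≠i} x_j = 0.
In a symmetric equilibrium every mine chooses the same x, so Σ_{j≠i} x_j = 2x. The condition becomes 53 − 4x = 0, giving x = 53/4 = 13.25.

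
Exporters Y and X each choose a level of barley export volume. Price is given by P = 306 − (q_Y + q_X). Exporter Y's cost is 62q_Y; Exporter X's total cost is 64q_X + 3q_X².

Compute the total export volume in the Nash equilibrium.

Exporter Y's profit: π = q_Y(306 − (q_Y + q_X)) − 62q_Y.
∂π/∂q_Y = 244 − 2q_Y − q_X = 0, so q_Y = 122 − 0.5q_X.
For X: ∂π/∂q_X = 242 − 8q_X − q_Y = 0 ⇒ q_X = 30.25 − 0.125q_Y.
Solving the two reaction functions simultaneously: (1 − (−0.5)(−0.125))q_Y = 122 − 0.5·30.25, so 0.9375q_Y = 106.875 and q_Y = 114.
Then q_X = 30.25 − 0.125·114 = 16.
Total export volume: 114 + 16 = 130.

130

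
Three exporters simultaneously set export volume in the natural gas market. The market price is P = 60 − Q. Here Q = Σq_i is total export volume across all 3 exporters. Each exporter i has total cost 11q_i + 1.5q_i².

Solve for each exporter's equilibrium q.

A representative exporter's profit is π_i = q_i(60 − Q) − 11q_i − 1.5q_i², with Q = q_i + Σ_{j≠i} q_j.
First-order condition: 49 − 5q_i − Σ_{j≠i} q_j = 0.
In a symmetric equilibrium every exporter chooses the same q, so Σ_{j≠i} q_j = 2q. The condition becomes 49 − 7q = 0, giving q = 49/7 = 7.

7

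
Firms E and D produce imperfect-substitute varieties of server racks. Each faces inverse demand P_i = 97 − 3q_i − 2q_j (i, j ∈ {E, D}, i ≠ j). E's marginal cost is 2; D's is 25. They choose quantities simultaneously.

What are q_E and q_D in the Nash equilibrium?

13.3125, 7.5625

Firm E's profit: π = q_E(97 − 3q_E − 2q_D) − 2q_E.
∂π/∂q_E = 95 − 6q_E − 2q_D = 0 ⇒ q_E = 95/6 − (1/3)q_D.
Similarly q_D = 12 − (1/3)q_E.
Solving the two reaction functions simultaneously: (1 − (−1/3)(−1/3))q_E = 95/6 − (1/3)·12, so (8/9)q_E = 71/6 and q_E = 13.3125.
Then q_D = 12 − (1/3)·13.3125 = 7.5625.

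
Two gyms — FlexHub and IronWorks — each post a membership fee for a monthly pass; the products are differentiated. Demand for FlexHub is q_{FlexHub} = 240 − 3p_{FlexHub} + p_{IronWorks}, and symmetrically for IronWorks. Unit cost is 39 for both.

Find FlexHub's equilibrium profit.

3149.28

FlexHub's profit: π = (p_{FlexHub} − 39)(240 − 3p_{FlexHub} + p_{IronWorks}).
∂π/∂p_{FlexHub} = 357 − 6p_{FlexHub} + p_{IronWorks} = 0 ⇒ p_{FlexHub} = 59.5 + (1/6)p_{IronWorks}.
By symmetry p_{IronWorks} = p_{FlexHub}; substituting into the reaction function, (5/6)p_{FlexHub} = 59.5 and p_{FlexHub} = 71.4.
q_{FlexHub} = 240 − 3·71.4 + 71.4 = 97.2.
Profit = (71.4 − 39)·97.2 = 3149.28.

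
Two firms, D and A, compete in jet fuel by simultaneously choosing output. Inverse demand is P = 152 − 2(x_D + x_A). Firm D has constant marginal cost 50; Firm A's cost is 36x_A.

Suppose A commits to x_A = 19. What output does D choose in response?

Firm D's profit: π = x_D(152 − 2(x_D + x_A)) − 50x_D.
∂π/∂x_D = 102 − 4x_D − 2x_A = 0, so x_D = 25.5 − 0.5x_A.
At x_A = 19: x_D = 25.5 − 0.5·19 = 16.

16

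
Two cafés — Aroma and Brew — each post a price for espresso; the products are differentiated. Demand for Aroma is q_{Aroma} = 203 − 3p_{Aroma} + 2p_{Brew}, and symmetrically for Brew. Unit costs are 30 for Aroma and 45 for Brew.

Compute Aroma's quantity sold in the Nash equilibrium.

138.1875

Aroma's profit: π = (p_{Aroma} − 30)(203 − 3p_{Aroma} + 2p_{Brew}).
∂π/∂p_{Aroma} = 293 − 6p_{Aroma} + 2p_{Brew} = 0 ⇒ p_{Aroma} = 293/6 + (1/3)p_{Brew}.
Similarly p_{Brew} = 169/3 + (1/3)p_{Aroma}.
Solving the two reaction functions simultaneously: (1 − (1/3)(1/3))p_{Aroma} = 293/6 + (1/3)·(169/3), so (8/9)p_{Aroma} = 1217/18 and p_{Aroma} = 76.0625.
Then p_{Brew} = 169/3 + (1/3)·76.0625 = 81.6875.
q_{Aroma} = 203 − 3·76.0625 + 2·81.6875 = 138.1875.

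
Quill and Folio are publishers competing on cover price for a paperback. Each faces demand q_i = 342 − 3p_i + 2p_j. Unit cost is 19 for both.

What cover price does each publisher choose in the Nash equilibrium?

Quill's profit: π = (p_{Quill} − 19)(342 − 3p_{Quill} + 2p_{Folio}).
∂π/∂p_{Quill} = 399 − 6p_{Quill} + 2p_{Folio} = 0 ⇒ p_{Quill} = 66.5 + (1/3)p_{Folio}.
By symmetry p_{Folio} = p_{Quill}; substituting into the reaction function, (2/3)p_{Quill} = 66.5 and p_{Quill} = 99.75.

99.75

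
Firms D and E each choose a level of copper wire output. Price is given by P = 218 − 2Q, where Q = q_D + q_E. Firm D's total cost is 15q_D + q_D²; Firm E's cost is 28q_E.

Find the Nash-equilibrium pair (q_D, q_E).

Firm D's profit: π = q_D(218 − 2(q_D + q_E)) − 15q_D − q_D².
∂π/∂q_D = 203 − 6q_D − 2q_E = 0, so q_D = 203/6 − (1/3)q_E.
For E: ∂π/∂q_E = 190 − 4q_E − 2q_D = 0 ⇒ q_E = 47.5 − 0.5q_D.
Substituting the second reaction function into the first: q_D = 203/6 − (1/3)(47.5 − 0.5q_D), which gives (5/6)q_D = 18 ⇒ q_D = 21.6.
Then q_E = 47.5 − 0.5·21.6 = 36.7.

21.6, 36.7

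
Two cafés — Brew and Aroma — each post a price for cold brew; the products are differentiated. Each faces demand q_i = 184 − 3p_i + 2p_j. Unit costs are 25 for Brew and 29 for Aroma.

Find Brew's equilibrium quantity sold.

121.5

Brew's profit: π = (p_{Brew} − 25)(184 − 3p_{Brew} + 2p_{Aroma}).
∂π/∂p_{Brew} = 259 − 6p_{Brew} + 2p_{Aroma} = 0 ⇒ p_{Brew} = 259/6 + (1/3)p_{Aroma}.
Similarly p_{Aroma} = 271/6 + (1/3)p_{Brew}.
Plugging p_{Aroma} into Brew's best response: p_{Brew} = 259/6 + (1/3)(271/6 + (1/3)p_{Brew}) ⇒ (8/9)p_{Brew} = 524/9, so p_{Brew} = 65.5.
Then p_{Aroma} = 271/6 + (1/3)·65.5 = 67.
q_{Brew} = 184 − 3·65.5 + 2·67 = 121.5.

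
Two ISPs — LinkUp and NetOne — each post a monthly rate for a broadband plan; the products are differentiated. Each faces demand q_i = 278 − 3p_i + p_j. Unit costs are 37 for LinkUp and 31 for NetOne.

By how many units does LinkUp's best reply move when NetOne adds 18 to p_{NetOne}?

LinkUp's profit: π = (p_{LinkUp} − 37)(278 − 3p_{LinkUp} + p_{NetOne}).
∂π/∂p_{LinkUp} = 389 − 6p_{LinkUp} + p_{NetOne} = 0 ⇒ p_{LinkUp} = 389/6 + (1/6)p_{NetOne}.
The reaction-function slope is 1/6, so an 18-unit rise in p_{NetOne} moves p_{LinkUp} by 1/6 × 18 = 3. LinkUp's best response rises — the actions are strategic complements.

3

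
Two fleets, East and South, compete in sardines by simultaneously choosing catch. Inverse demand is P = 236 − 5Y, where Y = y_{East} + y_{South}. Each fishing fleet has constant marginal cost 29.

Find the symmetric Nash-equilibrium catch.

13.8

Fishing fleet East's profit: π = y_{East}(236 − 5(y_{East} + y_{South})) − 29y_{East}.
∂π/∂y_{East} = 207 − 10y_{East} − 5y_{South} = 0, so y_{East} = 20.7 − 0.5y_{South}.
Setting y_{East} = y_{South} in the reaction function: y_{East} = 20.7 − 0.5y_{East}, so y_{East} = 20.7 / 1.5 = 13.8.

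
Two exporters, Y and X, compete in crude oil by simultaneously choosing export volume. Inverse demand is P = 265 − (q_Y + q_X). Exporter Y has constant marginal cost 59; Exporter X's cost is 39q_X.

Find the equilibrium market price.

Exporter Y's profit: π = q_Y(265 − (q_Y + q_X)) − 59q_Y.
∂π/∂q_Y = 206 − 2q_Y − q_X = 0, so q_Y = 103 − 0.5q_X.
By the same steps for X: q_X = 113 − 0.5q_Y.
Substituting the second reaction function into the first: q_Y = 103 − 0.5(113 − 0.5q_Y), which gives 0.75q_Y = 46.5 ⇒ q_Y = 62.
Then q_X = 113 − 0.5·62 = 82.
Equilibrium price: P = 265 − 144 = 121.

121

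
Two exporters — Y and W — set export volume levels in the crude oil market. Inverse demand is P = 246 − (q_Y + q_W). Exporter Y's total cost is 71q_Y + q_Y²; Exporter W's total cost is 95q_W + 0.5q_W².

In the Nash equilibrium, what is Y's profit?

Exporter Y's profit: π = q_Y(246 − (q_Y + q_W)) − 71q_Y − q_Y².
∂π/∂q_Y = 175 − 4q_Y − q_W = 0, so q_Y = 43.75 − 0.25q_W.
For W: ∂π/∂q_W = 151 − 3q_W − q_Y = 0 ⇒ q_W = 151/3 − (1/3)q_Y.
Plugging q_W into Y's best response: q_Y = 43.75 − 0.25(151/3 − (1/3)q_Y) ⇒ (11/12)q_Y = 187/6, so q_Y = 34.
Then q_W = 151/3 − (1/3)·34 = 39.
Price P = 246 − 73 = 173.
Y's profit: (173 − 71)·34 − (34)² = 2312.

2312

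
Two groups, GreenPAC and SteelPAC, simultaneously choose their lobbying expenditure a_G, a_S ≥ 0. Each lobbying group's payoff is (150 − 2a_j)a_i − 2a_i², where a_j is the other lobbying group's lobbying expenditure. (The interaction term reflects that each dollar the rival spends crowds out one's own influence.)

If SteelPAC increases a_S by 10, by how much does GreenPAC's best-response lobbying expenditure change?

GreenPAC's payoff is (150 − 2a_S)a_G − 2a_G².
∂π/∂a_G = 150 − 2a_S − 4a_G = 0, so a_G = 37.5 − 0.5a_S.
The reaction-function slope is −0.5, so a 10-unit rise in a_S moves a_G by −0.5 × 10 = −5. GreenPAC's best response falls — the actions are strategic substitutes.

-5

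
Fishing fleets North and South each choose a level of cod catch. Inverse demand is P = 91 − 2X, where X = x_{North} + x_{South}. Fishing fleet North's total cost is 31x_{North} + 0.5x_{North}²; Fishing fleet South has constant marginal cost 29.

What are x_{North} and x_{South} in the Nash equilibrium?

7.25, 11.875

Fishing fleet North's profit: π = x_{North}(91 − 2(x_{North} + x_{South})) − 31x_{North} − 0.5x_{North}².
∂π/∂x_{North} = 60 − 5x_{North} − 2x_{South} = 0, so x_{North} = 12 − 0.4x_{South}.
For South: ∂π/∂x_{South} = 62 − 4x_{South} − 2x_{North} = 0 ⇒ x_{South} = 15.5 − 0.5x_{North}.
Plugging x_{South} into North's best response: x_{North} = 12 − 0.4(15.5 − 0.5x_{North}) ⇒ 0.8x_{North} = 5.8, so x_{North} = 7.25.
Then x_{South} = 15.5 − 0.5·7.25 = 11.875.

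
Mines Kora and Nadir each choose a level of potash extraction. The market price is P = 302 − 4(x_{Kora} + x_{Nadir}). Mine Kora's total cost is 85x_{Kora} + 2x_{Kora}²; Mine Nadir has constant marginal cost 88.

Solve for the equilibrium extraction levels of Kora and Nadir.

11, 21.25

Mine Kora's profit: π = x_{Kora}(302 − 4(x_{Kora} + x_{Nadir})) − 85x_{Kora} − 2x_{Kora}².
∂π/∂x_{Kora} = 217 − 12x_{Kora} − 4x_{Nadir} = 0, so x_{Kora} = 217/12 − (1/3)x_{Nadir}.
For Nadir: ∂π/∂x_{Nadir} = 214 − 8x_{Nadir} − 4x_{Kora} = 0 ⇒ x_{Nadir} = 26.75 − 0.5x_{Kora}.
Plugging x_{Nadir} into Kora's best response: x_{Kora} = 217/12 − (1/3)(26.75 − 0.5x_{Kora}) ⇒ (5/6)x_{Kora} = 55/6, so x_{Kora} = 11.
Then x_{Nadir} = 26.75 − 0.5·11 = 21.25.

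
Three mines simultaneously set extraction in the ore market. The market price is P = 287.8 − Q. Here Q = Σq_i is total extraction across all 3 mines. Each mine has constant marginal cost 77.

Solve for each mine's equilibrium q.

52.7

A representative mine's profit is π_i = q_i(287.8 − Q) − 77q_i, with Q = q_i + Σ_{j≠i} q_j.
First-order condition: 210.8 − 2q_i − Σ_{j≠i} q_j = 0.
In a symmetric equilibrium every mine chooses the same q, so Σ_{j≠i} q_j = 2q. The condition becomes 210.8 − 4q = 0, giving q = 210.8/4 = 52.7.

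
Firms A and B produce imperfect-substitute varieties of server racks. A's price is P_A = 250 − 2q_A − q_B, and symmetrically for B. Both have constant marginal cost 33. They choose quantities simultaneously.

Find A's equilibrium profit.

Firm A's profit: π = q_A(250 − 2q_A − q_B) − 33q_A.
∂π/∂q_A = 217 − 4q_A − q_B = 0 ⇒ q_A = 54.25 − 0.25q_B.
By symmetry q_B = q_A; substituting into the reaction function, 1.25q_A = 54.25 and q_A = 43.4.
P_A = 250 − 2·43.4 − 43.4 = 119.8.
Profit = (119.8 − 33)·43.4 = 3767.12.

3767.12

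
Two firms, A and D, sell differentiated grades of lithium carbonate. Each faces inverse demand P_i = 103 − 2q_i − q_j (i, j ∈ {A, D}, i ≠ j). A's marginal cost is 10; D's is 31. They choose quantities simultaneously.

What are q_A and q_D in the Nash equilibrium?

20, 13

Firm A's profit: π = q_A(103 − 2q_A − q_D) − 10q_A.
∂π/∂q_A = 93 − 4q_A − q_D = 0 ⇒ q_A = 23.25 − 0.25q_D.
Similarly q_D = 18 − 0.25q_A.
Substituting the second reaction function into the first: q_A = 23.25 − 0.25(18 − 0.25q_A), which gives 0.9375q_A = 18.75 ⇒ q_A = 20.
Then q_D = 18 − 0.25·20 = 13.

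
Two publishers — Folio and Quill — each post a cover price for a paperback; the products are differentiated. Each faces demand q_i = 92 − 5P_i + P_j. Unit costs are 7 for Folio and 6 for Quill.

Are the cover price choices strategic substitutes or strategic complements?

strategic complements

Folio's profit: π = (P_{Folio} − 7)(92 − 5P_{Folio} + P_{Quill}).
∂π/∂P_{Folio} = 127 − 10P_{Folio} + P_{Quill} = 0 ⇒ P_{Folio} = 12.7 + 0.1P_{Quill}.
The best-response slope dP_{Folio}/dP_{Quill} = 0.1 > 0: the reaction function is upward-sloping, so the choices are strategic complements.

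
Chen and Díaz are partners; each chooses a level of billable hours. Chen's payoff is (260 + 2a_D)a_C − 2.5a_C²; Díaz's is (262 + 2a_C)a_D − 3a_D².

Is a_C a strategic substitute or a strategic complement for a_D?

strategic complements

Expanding Chen's payoff: 260a_C + 2a_Da_C − 2.5a_C².
∂π/∂a_C = 260 + 2a_D − 5a_C = 0, so a_C = 52 + 0.4a_D.
The best-response slope da_C/da_D = 0.4 > 0: the reaction function is upward-sloping, so the choices are strategic complements.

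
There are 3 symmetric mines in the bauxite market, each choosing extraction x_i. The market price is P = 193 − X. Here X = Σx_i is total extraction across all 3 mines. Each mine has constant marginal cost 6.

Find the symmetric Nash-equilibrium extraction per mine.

A representative mine's profit is π_i = x_i(193 − X) − 6x_i, with X = x_i + Σ_{j≠i} x_j.
First-order condition: 187 − 2x_i − Σ_{j≠i} x_j = 0.
With identical mines, set every x_j = x: then 187 − 2x − 2x = 0, i.e. x = 187/4 = 46.75.

46.75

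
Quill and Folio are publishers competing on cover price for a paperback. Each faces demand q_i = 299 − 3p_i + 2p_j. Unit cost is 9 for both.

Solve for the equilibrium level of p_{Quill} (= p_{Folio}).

Quill's profit: π = (p_{Quill} − 9)(299 − 3p_{Quill} + 2p_{Folio}).
∂π/∂p_{Quill} = 326 − 6p_{Quill} + 2p_{Folio} = 0 ⇒ p_{Quill} = 163/3 + (1/3)p_{Folio}.
The game is symmetric, so in equilibrium p_{Folio} = p_{Quill}: the reaction function gives (2/3)p_{Quill} = 163/3, hence p_{Quill} = 81.5.

81.5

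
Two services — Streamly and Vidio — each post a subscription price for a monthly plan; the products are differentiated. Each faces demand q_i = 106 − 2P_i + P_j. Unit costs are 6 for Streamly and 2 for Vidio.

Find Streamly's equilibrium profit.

2151.68

Streamly's profit: π = (P_{Streamly} − 6)(106 − 2P_{Streamly} + P_{Vidio}).
∂π/∂P_{Streamly} = 118 − 4P_{Streamly} + P_{Vidio} = 0 ⇒ P_{Streamly} = 29.5 + 0.25P_{Vidio}.
Similarly P_{Vidio} = 27.5 + 0.25P_{Streamly}.
Substituting the second reaction function into the first: P_{Streamly} = 29.5 + 0.25(27.5 + 0.25P_{Streamly}), which gives 0.9375P_{Streamly} = 36.375 ⇒ P_{Streamly} = 38.8.
Then P_{Vidio} = 27.5 + 0.25·38.8 = 37.2.
q_{Streamly} = 106 − 2·38.8 + 37.2 = 65.6.
Profit = (38.8 − 6)·65.6 = 2151.68.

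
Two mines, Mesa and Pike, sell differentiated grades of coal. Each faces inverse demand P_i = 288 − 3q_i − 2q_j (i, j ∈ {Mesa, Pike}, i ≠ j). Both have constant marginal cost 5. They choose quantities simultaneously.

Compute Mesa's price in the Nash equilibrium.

Mine Mesa's profit: π = q_{Mesa}(288 − 3q_{Mesa} − 2q_{Pike}) − 5q_{Mesa}.
∂π/∂q_{Mesa} = 283 − 6q_{Mesa} − 2q_{Pike} = 0 ⇒ q_{Mesa} = 283/6 − (1/3)q_{Pike}.
Setting q_{Mesa} = q_{Pike} in the reaction function: q_{Mesa} = 283/6 − (1/3)q_{Mesa}, so q_{Mesa} = (283/6) / (4/3) = 35.375.
P_{Mesa} = 288 − 3·35.375 − 2·35.375 = 111.125.

111.125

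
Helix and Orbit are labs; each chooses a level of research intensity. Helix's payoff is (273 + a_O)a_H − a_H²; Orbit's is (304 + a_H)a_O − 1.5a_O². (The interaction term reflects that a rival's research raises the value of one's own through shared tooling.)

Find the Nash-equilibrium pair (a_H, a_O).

224.6, 176.2

Expanding Helix's payoff: 273a_H + a_Oa_H − a_H².
∂π/∂a_H = 273 + a_O − 2a_H = 0, so a_H = 136.5 + 0.5a_O.
Likewise for Orbit: a_O = 304/3 + (1/3)a_H.
Substituting the second reaction function into the first: a_H = 136.5 + 0.5(304/3 + (1/3)a_H), which gives (5/6)a_H = 1123/6 ⇒ a_H = 224.6.
Then a_O = 304/3 + (1/3)·224.6 = 176.2.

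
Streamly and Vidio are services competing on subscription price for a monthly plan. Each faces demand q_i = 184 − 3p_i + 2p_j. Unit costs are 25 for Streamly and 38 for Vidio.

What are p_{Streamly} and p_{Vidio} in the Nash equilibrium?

Streamly's profit: π = (p_{Streamly} − 25)(184 − 3p_{Streamly} + 2p_{Vidio}).
∂π/∂p_{Streamly} = 259 − 6p_{Streamly} + 2p_{Vidio} = 0 ⇒ p_{Streamly} = 259/6 + (1/3)p_{Vidio}.
Similarly p_{Vidio} = 149/3 + (1/3)p_{Streamly}.
Substituting the second reaction function into the first: p_{Streamly} = 259/6 + (1/3)(149/3 + (1/3)p_{Streamly}), which gives (8/9)p_{Streamly} = 1075/18 ⇒ p_{Streamly} = 67.1875.
Then p_{Vidio} = 149/3 + (1/3)·67.1875 = 72.0625.

67.1875, 72.0625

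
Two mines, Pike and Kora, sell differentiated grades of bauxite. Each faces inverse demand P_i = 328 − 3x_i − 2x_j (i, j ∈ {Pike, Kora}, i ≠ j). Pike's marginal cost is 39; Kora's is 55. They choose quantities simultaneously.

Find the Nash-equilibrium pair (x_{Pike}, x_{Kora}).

37.125, 33.125

Mine Pike's profit: π = x_{Pike}(328 − 3x_{Pike} − 2x_{Kora}) − 39x_{Pike}.
∂π/∂x_{Pike} = 289 − 6x_{Pike} − 2x_{Kora} = 0 ⇒ x_{Pike} = 289/6 − (1/3)x_{Kora}.
Similarly x_{Kora} = 45.5 − (1/3)x_{Pike}.
Plugging x_{Kora} into Pike's best response: x_{Pike} = 289/6 − (1/3)(45.5 − (1/3)x_{Pike}) ⇒ (8/9)x_{Pike} = 33, so x_{Pike} = 37.125.
Then x_{Kora} = 45.5 − (1/3)·37.125 = 33.125.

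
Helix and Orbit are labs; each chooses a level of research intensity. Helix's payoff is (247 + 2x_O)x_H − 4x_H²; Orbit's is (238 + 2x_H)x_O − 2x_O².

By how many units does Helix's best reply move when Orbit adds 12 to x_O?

Expanding Helix's payoff: 247x_H + 2x_Ox_H − 4x_H².
∂π/∂x_H = 247 + 2x_O − 8x_H = 0, so x_H = 30.875 + 0.25x_O.
The reaction-function slope is 0.25, so a 12-unit rise in x_O moves x_H by 0.25 × 12 = 3. Helix's best response rises — the actions are strategic complements.

3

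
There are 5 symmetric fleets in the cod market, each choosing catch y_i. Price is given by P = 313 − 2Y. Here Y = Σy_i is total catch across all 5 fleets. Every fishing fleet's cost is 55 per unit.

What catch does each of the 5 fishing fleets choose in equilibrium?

A representative fishing fleet's profit is π_i = y_i(313 − 2Y) − 55y_i, with Y = y_i + Σ_{j≠i} y_j.
First-order condition: 258 − 4y_i − 2Σ_{j≠i} y_j = 0.
Imposing symmetry (y_j = y for all j) turns Σ_{j≠i} y_j into 4y, so 258 = 12y and y = 21.5.

21.5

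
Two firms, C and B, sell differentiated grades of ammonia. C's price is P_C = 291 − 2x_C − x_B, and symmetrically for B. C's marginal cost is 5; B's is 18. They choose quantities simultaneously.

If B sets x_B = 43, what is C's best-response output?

Firm C's profit: π = x_C(291 − 2x_C − x_B) − 5x_C.
∂π/∂x_C = 286 − 4x_C − x_B = 0 ⇒ x_C = 71.5 − 0.25x_B.
At x_B = 43: x_C = 71.5 − 0.25·43 = 60.75.

60.75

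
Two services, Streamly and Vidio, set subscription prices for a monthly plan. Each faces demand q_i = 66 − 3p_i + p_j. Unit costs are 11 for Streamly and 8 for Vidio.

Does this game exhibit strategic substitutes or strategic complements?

Streamly's profit: π = (p_{Streamly} − 11)(66 − 3p_{Streamly} + p_{Vidio}).
∂π/∂p_{Streamly} = 99 − 6p_{Streamly} + p_{Vidio} = 0 ⇒ p_{Streamly} = 16.5 + (1/6)p_{Vidio}.
The best-response slope dp_{Streamly}/dp_{Vidio} = 1/6 > 0: the reaction function is upward-sloping, so the choices are strategic complements.

strategic complements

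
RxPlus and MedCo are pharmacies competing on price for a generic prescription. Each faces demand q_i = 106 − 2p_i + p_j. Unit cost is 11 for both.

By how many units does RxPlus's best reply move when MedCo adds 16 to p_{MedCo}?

RxPlus's profit: π = (p_{RxPlus} − 11)(106 − 2p_{RxPlus} + p_{MedCo}).
∂π/∂p_{RxPlus} = 128 − 4p_{RxPlus} + p_{MedCo} = 0 ⇒ p_{RxPlus} = 32 + 0.25p_{MedCo}.
The reaction-function slope is 0.25, so a 16-unit rise in p_{MedCo} moves p_{RxPlus} by 0.25 × 16 = 4. RxPlus's best response rises — the actions are strategic complements.

4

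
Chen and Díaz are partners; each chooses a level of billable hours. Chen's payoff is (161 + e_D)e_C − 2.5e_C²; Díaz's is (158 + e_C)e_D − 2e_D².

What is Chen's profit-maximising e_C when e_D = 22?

36.6

Expanding Chen's payoff: 161e_C + e_De_C − 2.5e_C².
∂π/∂e_C = 161 + e_D − 5e_C = 0, so e_C = 32.2 + 0.2e_D.
At e_D = 22: e_C = 32.2 + 0.2·22 = 36.6.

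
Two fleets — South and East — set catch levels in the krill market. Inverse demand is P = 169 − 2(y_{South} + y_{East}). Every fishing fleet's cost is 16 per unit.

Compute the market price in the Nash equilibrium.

Fishing fleet South's profit: π = y_{South}(169 − 2(y_{South} + y_{East})) − 16y_{South}.
∂π/∂y_{South} = 153 − 4y_{South} − 2y_{East} = 0, so y_{South} = 38.25 − 0.5y_{East}.
Setting y_{South} = y_{East} in the reaction function: y_{South} = 38.25 − 0.5y_{South}, so y_{South} = 38.25 / 1.5 = 25.5.
Equilibrium price: P = 169 − 2·51 = 67.

67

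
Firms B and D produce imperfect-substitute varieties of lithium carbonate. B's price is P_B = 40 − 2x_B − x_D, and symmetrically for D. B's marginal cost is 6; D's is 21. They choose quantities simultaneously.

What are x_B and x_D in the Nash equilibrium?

7.8, 2.8

Firm B's profit: π = x_B(40 − 2x_B − x_D) − 6x_B.
∂π/∂x_B = 34 − 4x_B − x_D = 0 ⇒ x_B = 8.5 − 0.25x_D.
Similarly x_D = 4.75 − 0.25x_B.
Substituting the second reaction function into the first: x_B = 8.5 − 0.25(4.75 − 0.25x_B), which gives 0.9375x_B = 7.3125 ⇒ x_B = 7.8.
Then x_D = 4.75 − 0.25·7.8 = 2.8.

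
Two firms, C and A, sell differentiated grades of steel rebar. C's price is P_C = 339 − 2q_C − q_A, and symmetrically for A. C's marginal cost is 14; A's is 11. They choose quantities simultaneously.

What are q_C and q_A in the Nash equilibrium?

64.8, 65.8

Firm C's profit: π = q_C(339 − 2q_C − q_A) − 14q_C.
∂π/∂q_C = 325 − 4q_C − q_A = 0 ⇒ q_C = 81.25 − 0.25q_A.
Similarly q_A = 82 − 0.25q_C.
Plugging q_A into C's best response: q_C = 81.25 − 0.25(82 − 0.25q_C) ⇒ 0.9375q_C = 60.75, so q_C = 64.8.
Then q_A = 82 − 0.25·64.8 = 65.8.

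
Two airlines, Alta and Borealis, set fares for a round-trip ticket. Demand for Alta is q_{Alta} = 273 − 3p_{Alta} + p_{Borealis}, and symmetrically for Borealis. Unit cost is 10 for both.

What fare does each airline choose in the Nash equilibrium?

Alta's profit: π = (p_{Alta} − 10)(273 − 3p_{Alta} + p_{Borealis}).
∂π/∂p_{Alta} = 303 − 6p_{Alta} + p_{Borealis} = 0 ⇒ p_{Alta} = 50.5 + (1/6)p_{Borealis}.
Setting p_{Alta} = p_{Borealis} in the reaction function: p_{Alta} = 50.5 + (1/6)p_{Alta}, so p_{Alta} = 50.5 / (5/6) = 60.6.

60.6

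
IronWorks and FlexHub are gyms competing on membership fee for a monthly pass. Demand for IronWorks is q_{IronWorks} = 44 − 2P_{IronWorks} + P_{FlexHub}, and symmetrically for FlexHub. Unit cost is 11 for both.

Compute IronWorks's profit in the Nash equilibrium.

IronWorks's profit: π = (P_{IronWorks} − 11)(44 − 2P_{IronWorks} + P_{FlexHub}).
∂π/∂P_{IronWorks} = 66 − 4P_{IronWorks} + P_{FlexHub} = 0 ⇒ P_{IronWorks} = 16.5 + 0.25P_{FlexHub}.
By symmetry P_{FlexHub} = P_{IronWorks}; substituting into the reaction function, 0.75P_{IronWorks} = 16.5 and P_{IronWorks} = 22.
q_{IronWorks} = 44 − 2·22 + 22 = 22.
Profit = (22 − 11)·22 = 242.

242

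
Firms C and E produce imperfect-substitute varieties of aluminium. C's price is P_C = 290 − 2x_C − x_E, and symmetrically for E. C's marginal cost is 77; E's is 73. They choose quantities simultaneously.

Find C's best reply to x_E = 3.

52.5

Firm C's profit: π = x_C(290 − 2x_C − x_E) − 77x_C.
∂π/∂x_C = 213 − 4x_C − x_E = 0 ⇒ x_C = 53.25 − 0.25x_E.
At x_E = 3: x_C = 53.25 − 0.25·3 = 52.5.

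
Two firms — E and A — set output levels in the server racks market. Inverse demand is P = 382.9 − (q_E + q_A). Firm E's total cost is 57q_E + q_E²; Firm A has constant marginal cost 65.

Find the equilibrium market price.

200.1

Firm E's profit: π = q_E(382.9 − (q_E + q_A)) − 57q_E − q_E².
∂π/∂q_E = 325.9 − 4q_E − q_A = 0, so q_E = 81.475 − 0.25q_A.
For A: ∂π/∂q_A = 317.9 − 2q_A − q_E = 0 ⇒ q_A = 158.95 − 0.5q_E.
Solving the two reaction functions simultaneously: (1 − (−0.25)(−0.5))q_E = 81.475 − 0.25·158.95, so 0.875q_E = 41.7375 and q_E = 47.7.
Then q_A = 158.95 − 0.5·47.7 = 135.1.
Equilibrium price: P = 382.9 − 182.8 = 200.1.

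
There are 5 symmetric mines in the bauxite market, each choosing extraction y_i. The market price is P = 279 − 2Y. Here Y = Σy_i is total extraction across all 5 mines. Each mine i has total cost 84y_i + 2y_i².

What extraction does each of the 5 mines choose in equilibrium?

12.1875

A representative mine's profit is π_i = y_i(279 − 2Y) − 84y_i − 2y_i², with Y = y_i + Σ_{j≠i} y_j.
First-order condition: 195 − 8y_i − 2Σ_{j≠i} y_j = 0.
With identical mines, set every y_j = y: then 195 − 8y − 8y = 0, i.e. y = 195/16 = 12.1875.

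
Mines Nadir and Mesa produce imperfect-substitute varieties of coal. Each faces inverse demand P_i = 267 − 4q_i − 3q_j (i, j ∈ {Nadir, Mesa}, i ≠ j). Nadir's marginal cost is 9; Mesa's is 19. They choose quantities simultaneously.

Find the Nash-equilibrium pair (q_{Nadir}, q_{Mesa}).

24, 22

Mine Nadir's profit: π = q_{Nadir}(267 − 4q_{Nadir} − 3q_{Mesa}) − 9q_{Nadir}.
∂π/∂q_{Nadir} = 258 − 8q_{Nadir} − 3q_{Mesa} = 0 ⇒ q_{Nadir} = 32.25 − 0.375q_{Mesa}.
Similarly q_{Mesa} = 31 − 0.375q_{Nadir}.
Substituting the second reaction function into the first: q_{Nadir} = 32.25 − 0.375(31 − 0.375q_{Nadir}), which gives (55/64)q_{Nadir} = 20.625 ⇒ q_{Nadir} = 24.
Then q_{Mesa} = 31 − 0.375·24 = 22.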